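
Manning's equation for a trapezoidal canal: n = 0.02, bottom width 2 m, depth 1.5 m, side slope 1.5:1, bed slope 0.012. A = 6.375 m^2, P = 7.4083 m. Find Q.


R = A/P = 6.375/7.4083 = 0.860521
Q = (1/0.02) * 6.375 * 0.860521^(2/3) * 0.012^0.5

31.5899 m^3/s


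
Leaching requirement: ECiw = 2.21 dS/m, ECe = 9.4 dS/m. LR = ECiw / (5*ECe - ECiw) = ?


LR = ECiw / (5*ECe - ECiw)
LR = 2.21 / (5*9.4 - 2.21)
LR = 2.21 / 44.7900

0.0493


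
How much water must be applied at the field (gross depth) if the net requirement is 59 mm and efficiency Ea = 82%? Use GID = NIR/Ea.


Ea = 82% = 0.82
GID = NIR / Ea = 59 / 0.82 = 71.9512 mm

71.9512 mm


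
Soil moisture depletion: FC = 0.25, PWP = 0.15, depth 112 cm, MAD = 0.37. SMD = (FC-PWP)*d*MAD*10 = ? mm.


SMD = (FC - PWP) * d * MAD * 10
SMD = (0.25 - 0.15) * 112 * 0.37 * 10
SMD = 0.1000 * 112 * 0.37 * 10

41.4400 mm


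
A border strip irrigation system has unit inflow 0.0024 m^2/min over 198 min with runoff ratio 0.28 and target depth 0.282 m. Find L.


L = q*t/((1+r)*Z)
L = 0.0024*198/((1+0.28)*0.282)
L = 0.4752/0.36096

1.3165 m


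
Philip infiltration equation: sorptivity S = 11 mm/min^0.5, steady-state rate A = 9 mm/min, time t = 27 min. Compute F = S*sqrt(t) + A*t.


F = S*sqrt(t) + A*t
F = 11*sqrt(27) + 9*27
F = 11*5.196152 + 243

300.1577 mm


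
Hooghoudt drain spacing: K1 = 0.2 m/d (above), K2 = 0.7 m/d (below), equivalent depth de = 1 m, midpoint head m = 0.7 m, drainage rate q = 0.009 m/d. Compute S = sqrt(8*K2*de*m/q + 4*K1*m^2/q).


S^2 = 8*K2*de*m/q + 4*K1*m^2/q
S^2 = 8*0.7*1*0.7/0.009 + 4*0.2*0.7^2/0.009
S = sqrt(479.1111)

21.8886 m


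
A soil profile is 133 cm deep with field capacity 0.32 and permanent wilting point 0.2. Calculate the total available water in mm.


AWC = (FC - PWP) * d * 10
AWC = (0.32 - 0.2) * 133 * 10
AWC = 0.1200 * 133 * 10

159.6000 mm


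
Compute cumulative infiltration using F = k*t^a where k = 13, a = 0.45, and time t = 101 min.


F = k * t^a = 13 * 101^0.45
F = 13 * 7.978929

103.7261 mm


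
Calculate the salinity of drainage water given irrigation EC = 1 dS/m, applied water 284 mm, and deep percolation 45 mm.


EC_dw = EC_iw * D_iw / D_dw
EC_dw = 1 * 284 / 45
EC_dw = 284 / 45

6.3111 dS/m


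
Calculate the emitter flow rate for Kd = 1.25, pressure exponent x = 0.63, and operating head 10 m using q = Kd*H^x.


q = Kd * H^x = 1.25 * 10^0.63 = 1.25 * 4.265795

5.3322 L/h


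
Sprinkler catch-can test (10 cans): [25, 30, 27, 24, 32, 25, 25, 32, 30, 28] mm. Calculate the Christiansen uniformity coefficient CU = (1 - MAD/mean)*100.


mean = 27.800000 mm
MAD = 2.600000 mm
CU = (1 - 2.600000/27.800000)*100

90.6475 %


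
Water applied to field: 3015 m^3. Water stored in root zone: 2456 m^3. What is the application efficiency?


Ea = V_root / V_field * 100 = 2456 / 3015 * 100 = 81.4594%

81.4594 %


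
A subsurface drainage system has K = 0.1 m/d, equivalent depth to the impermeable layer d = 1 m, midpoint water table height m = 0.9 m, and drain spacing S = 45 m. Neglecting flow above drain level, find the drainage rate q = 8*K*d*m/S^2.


q = 8*K*d*m/S^2
q = 8*0.1*1*0.9/45^2
q = 0.7200 / 2025

3.5556e-04 m/d


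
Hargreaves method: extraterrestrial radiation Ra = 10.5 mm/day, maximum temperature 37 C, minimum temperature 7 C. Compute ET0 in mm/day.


Tmean = (Tmax + Tmin)/2 = (37 + 7)/2 = 22.0
ET0 = 0.0023 * 10.5 * (22.0 + 17.8) * sqrt(37 - 7)
ET0 = 0.0023 * 10.5 * 39.8 * 5.477226

5.2645 mm/day


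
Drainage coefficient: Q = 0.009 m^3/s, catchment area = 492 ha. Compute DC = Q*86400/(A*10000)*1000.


DC = Q * 86400 / (A * 10000) * 1000
DC = 0.009 * 86400 / (492 * 10000) * 1000
DC = 777600.0000 / 4920000

0.1580 mm/day


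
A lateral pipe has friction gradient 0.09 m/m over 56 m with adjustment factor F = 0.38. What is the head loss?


hf = J * L * F = 0.09 * 56 * 0.38 = 1.9152 m

1.9152 m


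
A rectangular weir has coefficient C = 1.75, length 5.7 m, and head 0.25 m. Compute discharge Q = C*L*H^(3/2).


Q = C * L * H^(3/2) = 1.75 * 5.7 * 0.25^1.5 = 1.75 * 5.7 * 0.125000

1.2469 m^3/s


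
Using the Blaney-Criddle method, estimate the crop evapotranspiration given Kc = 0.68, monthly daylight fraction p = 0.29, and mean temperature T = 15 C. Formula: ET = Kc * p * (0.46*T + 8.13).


ET = Kc * p * (0.46*T + 8.13)
ET = 0.68 * 0.29 * (0.46*15 + 8.13)
ET = 0.68 * 0.29 * 15.0300

2.9639 mm/day


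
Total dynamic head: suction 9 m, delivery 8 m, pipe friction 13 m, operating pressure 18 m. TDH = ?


TDH = Hs + Hd + hf + Hp = 9 + 8 + 13 + 18 = 48

48 m


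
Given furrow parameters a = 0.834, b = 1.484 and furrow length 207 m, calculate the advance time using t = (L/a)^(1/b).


t = (L/a)^(1/b)
t = (207/0.834)^(1/1.484)
t = 248.201439^(1/1.484)

41.0913 min


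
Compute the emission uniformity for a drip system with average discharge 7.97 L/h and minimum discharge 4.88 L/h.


EU = (q_min/q_avg)*100 = (4.88/7.97)*100 = 61.2296%

61.2296 %


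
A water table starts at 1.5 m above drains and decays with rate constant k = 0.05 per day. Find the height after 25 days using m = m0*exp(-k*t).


m = m0 * exp(-k*t)
m = 1.5 * exp(-0.05 * 25)
m = 1.5 * exp(-1.2500)

0.4298 m


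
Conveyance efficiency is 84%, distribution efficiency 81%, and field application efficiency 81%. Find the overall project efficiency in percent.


Ec = 0.84, Eb = 0.81, Ea = 0.81
E = 0.84 * 0.81 * 0.81 * 100 = 55.1124%

55.1124 %


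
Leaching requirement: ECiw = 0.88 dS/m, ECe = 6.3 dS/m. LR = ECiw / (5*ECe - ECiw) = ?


LR = ECiw / (5*ECe - ECiw)
LR = 0.88 / (5*6.3 - 0.88)
LR = 0.88 / 30.6200

0.0287


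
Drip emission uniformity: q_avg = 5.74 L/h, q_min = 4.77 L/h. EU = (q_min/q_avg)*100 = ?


EU = (q_min/q_avg)*100 = (4.77/5.74)*100 = 83.1010%

83.1010 %


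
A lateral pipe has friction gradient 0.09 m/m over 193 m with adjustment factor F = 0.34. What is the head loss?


hf = J * L * F = 0.09 * 193 * 0.34 = 5.9058 m

5.9058 m


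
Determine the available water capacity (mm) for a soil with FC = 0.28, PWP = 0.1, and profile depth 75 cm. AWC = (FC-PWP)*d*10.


AWC = (FC - PWP) * d * 10
AWC = (0.28 - 0.1) * 75 * 10
AWC = 0.1800 * 75 * 10

135.0000 mm


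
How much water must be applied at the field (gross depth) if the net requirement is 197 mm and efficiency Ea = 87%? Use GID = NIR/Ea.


Ea = 87% = 0.87
GID = NIR / Ea = 197 / 0.87 = 226.4368 mm

226.4368 mm


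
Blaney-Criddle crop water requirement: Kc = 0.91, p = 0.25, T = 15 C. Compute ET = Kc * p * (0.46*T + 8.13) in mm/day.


ET = Kc * p * (0.46*T + 8.13)
ET = 0.91 * 0.25 * (0.46*15 + 8.13)
ET = 0.91 * 0.25 * 15.0300

3.4193 mm/day


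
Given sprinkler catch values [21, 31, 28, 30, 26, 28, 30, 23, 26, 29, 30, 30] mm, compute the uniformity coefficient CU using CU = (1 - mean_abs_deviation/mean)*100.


mean = 27.666667 mm
MAD = 2.444444 mm
CU = (1 - 2.444444/27.666667)*100

91.1647 %


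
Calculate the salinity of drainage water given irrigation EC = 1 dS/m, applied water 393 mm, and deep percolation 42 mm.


EC_dw = EC_iw * D_iw / D_dw
EC_dw = 1 * 393 / 42
EC_dw = 393 / 42

9.3571 dS/m


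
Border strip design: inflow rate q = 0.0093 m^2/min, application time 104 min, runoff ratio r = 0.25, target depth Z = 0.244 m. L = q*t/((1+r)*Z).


L = q*t/((1+r)*Z)
L = 0.0093*104/((1+0.25)*0.244)
L = 0.9672/0.305

3.1711 m


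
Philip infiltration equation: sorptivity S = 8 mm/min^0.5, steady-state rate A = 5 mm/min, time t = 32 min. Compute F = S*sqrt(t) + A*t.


F = S*sqrt(t) + A*t
F = 8*sqrt(32) + 5*32
F = 8*5.656854 + 160

205.2548 mm


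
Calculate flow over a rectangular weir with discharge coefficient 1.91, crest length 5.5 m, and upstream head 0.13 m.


Q = C * L * H^(3/2) = 1.91 * 5.5 * 0.13^1.5 = 1.91 * 5.5 * 0.046872

0.4924 m^3/s


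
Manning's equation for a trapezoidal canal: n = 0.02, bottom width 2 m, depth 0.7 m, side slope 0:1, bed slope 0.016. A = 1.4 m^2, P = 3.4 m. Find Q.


R = A/P = 1.4/3.4 = 0.411765
Q = (1/0.02) * 1.4 * 0.411765^(2/3) * 0.016^0.5

4.9007 m^3/s


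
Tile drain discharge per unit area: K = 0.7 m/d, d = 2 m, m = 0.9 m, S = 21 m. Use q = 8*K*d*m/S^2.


q = 8*K*d*m/S^2
q = 8*0.7*2*0.9/21^2
q = 10.0800 / 441

0.0229 m/d


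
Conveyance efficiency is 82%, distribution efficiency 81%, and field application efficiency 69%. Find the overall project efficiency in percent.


Ec = 0.82, Eb = 0.81, Ea = 0.69
E = 0.82 * 0.81 * 0.69 * 100 = 45.8298%

45.8298 %


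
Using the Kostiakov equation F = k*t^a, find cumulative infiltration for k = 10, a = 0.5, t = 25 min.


F = k * t^a = 10 * 25^0.5
F = 10 * 5.000000

50.0000 mm


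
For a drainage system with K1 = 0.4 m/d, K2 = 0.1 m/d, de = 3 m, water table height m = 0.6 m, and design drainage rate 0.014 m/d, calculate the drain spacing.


S^2 = 8*K2*de*m/q + 4*K1*m^2/q
S^2 = 8*0.1*3*0.6/0.014 + 4*0.4*0.6^2/0.014
S = sqrt(144.0000)

12.0000 m


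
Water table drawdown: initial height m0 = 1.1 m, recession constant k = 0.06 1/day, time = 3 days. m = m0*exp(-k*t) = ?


m = m0 * exp(-k*t)
m = 1.1 * exp(-0.06 * 3)
m = 1.1 * exp(-0.1800)

0.9188 m


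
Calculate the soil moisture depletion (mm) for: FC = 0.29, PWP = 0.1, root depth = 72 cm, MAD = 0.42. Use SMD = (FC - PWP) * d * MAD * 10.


SMD = (FC - PWP) * d * MAD * 10
SMD = (0.29 - 0.1) * 72 * 0.42 * 10
SMD = 0.1900 * 72 * 0.42 * 10

57.4560 mm


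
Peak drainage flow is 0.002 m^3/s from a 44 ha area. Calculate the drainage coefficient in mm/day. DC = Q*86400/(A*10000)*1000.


DC = Q * 86400 / (A * 10000) * 1000
DC = 0.002 * 86400 / (44 * 10000) * 1000
DC = 172800.0000 / 440000

0.3927 mm/day


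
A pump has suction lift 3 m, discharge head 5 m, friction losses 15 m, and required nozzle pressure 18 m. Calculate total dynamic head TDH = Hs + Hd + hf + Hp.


TDH = Hs + Hd + hf + Hp = 3 + 5 + 15 + 18 = 41

41 m


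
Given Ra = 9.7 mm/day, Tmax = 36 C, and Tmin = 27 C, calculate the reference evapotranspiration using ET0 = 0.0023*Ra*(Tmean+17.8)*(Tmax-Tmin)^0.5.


Tmean = (Tmax + Tmin)/2 = (36 + 27)/2 = 31.5
ET0 = 0.0023 * 9.7 * (31.5 + 17.8) * sqrt(36 - 27)
ET0 = 0.0023 * 9.7 * 49.3 * 3.000000

3.2996 mm/day


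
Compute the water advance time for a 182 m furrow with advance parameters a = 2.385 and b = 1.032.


t = (L/a)^(1/b)
t = (182/2.385)^(1/1.032)
t = 76.310273^(1/1.032)

66.7127 min


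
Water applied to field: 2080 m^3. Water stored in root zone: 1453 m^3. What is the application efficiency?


Ea = V_root / V_field * 100 = 1453 / 2080 * 100 = 69.8558%

69.8558 %


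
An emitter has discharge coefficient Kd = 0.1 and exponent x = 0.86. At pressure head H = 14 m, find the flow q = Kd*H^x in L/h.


q = Kd * H^x = 0.1 * 14^0.86 = 0.1 * 9.675426

0.9675 L/h


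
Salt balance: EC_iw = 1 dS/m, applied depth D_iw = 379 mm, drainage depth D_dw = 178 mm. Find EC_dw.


EC_dw = EC_iw * D_iw / D_dw
EC_dw = 1 * 379 / 178
EC_dw = 379 / 178

2.1292 dS/m


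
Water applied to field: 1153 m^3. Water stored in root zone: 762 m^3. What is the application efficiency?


Ea = V_root / V_field * 100 = 762 / 1153 * 100 = 66.0885%

66.0885 %


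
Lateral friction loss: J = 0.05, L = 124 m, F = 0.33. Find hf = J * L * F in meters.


hf = J * L * F = 0.05 * 124 * 0.33 = 2.0460 m

2.0460 m


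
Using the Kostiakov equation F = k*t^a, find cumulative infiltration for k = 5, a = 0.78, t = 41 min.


F = k * t^a = 5 * 41^0.78
F = 5 * 18.112208

90.5610 mm


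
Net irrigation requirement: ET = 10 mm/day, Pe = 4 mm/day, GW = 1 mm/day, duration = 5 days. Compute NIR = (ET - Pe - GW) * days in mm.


Daily deficit = ET - Pe - GW = 10 - 4 - 1 = 5 mm/day
NIR = 5 * 5 = 25 mm

25.0000 mm


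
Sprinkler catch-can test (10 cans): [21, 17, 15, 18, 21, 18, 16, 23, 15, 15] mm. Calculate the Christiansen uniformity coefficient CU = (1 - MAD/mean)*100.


mean = 17.900000 mm
MAD = 2.300000 mm
CU = (1 - 2.300000/17.900000)*100

87.1508 %


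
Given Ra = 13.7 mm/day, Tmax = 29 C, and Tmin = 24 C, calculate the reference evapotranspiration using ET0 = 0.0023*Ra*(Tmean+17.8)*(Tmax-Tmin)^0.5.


Tmean = (Tmax + Tmin)/2 = (29 + 24)/2 = 26.5
ET0 = 0.0023 * 13.7 * (26.5 + 17.8) * sqrt(29 - 24)
ET0 = 0.0023 * 13.7 * 44.3 * 2.236068

3.1213 mm/day


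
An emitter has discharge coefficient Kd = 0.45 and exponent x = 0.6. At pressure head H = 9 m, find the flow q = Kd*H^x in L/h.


q = Kd * H^x = 0.45 * 9^0.6 = 0.45 * 3.737193

1.6817 L/h


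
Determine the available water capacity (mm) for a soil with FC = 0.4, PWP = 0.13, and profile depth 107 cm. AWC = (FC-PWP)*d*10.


AWC = (FC - PWP) * d * 10
AWC = (0.4 - 0.13) * 107 * 10
AWC = 0.2700 * 107 * 10

288.9000 mm


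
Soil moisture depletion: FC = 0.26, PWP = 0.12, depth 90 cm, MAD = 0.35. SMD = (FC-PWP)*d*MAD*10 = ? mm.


SMD = (FC - PWP) * d * MAD * 10
SMD = (0.26 - 0.12) * 90 * 0.35 * 10
SMD = 0.1400 * 90 * 0.35 * 10

44.1000 mm


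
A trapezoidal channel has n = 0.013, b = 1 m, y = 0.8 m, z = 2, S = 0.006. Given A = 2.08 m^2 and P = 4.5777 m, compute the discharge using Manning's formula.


R = A/P = 2.08/4.5777 = 0.454377
Q = (1/0.013) * 2.08 * 0.454377^(2/3) * 0.006^0.5

7.3250 m^3/s


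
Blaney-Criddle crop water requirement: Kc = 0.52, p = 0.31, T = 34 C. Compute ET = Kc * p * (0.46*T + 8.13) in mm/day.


ET = Kc * p * (0.46*T + 8.13)
ET = 0.52 * 0.31 * (0.46*34 + 8.13)
ET = 0.52 * 0.31 * 23.7700

3.8317 mm/day


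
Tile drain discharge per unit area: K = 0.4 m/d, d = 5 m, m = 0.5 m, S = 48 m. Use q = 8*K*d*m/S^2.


q = 8*K*d*m/S^2
q = 8*0.4*5*0.5/48^2
q = 8.0000 / 2304

0.0035 m/d


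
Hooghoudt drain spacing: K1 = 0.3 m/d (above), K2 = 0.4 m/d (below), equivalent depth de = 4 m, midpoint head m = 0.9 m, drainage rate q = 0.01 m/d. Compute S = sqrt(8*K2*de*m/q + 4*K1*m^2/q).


S^2 = 8*K2*de*m/q + 4*K1*m^2/q
S^2 = 8*0.4*4*0.9/0.01 + 4*0.3*0.9^2/0.01
S = sqrt(1249.2000)

35.3440 m


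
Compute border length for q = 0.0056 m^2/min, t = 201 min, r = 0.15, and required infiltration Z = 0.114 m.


L = q*t/((1+r)*Z)
L = 0.0056*201/((1+0.15)*0.114)
L = 1.1256/0.1311

8.5858 m


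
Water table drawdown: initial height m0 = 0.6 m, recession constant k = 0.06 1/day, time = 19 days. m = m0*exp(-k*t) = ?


m = m0 * exp(-k*t)
m = 0.6 * exp(-0.06 * 19)
m = 0.6 * exp(-1.1400)

0.1919 m


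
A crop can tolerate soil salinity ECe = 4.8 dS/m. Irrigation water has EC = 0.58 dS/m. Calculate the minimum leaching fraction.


LR = ECiw / (5*ECe - ECiw)
LR = 0.58 / (5*4.8 - 0.58)
LR = 0.58 / 23.4200

0.0248


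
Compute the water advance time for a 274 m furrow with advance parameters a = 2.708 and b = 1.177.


t = (L/a)^(1/b)
t = (274/2.708)^(1/1.177)
t = 101.181684^(1/1.177)

50.5324 min


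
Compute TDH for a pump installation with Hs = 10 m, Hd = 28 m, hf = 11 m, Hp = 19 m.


TDH = Hs + Hd + hf + Hp = 10 + 28 + 11 + 19 = 68

68 m


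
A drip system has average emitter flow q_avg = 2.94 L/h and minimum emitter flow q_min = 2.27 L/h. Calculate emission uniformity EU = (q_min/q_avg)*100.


EU = (q_min/q_avg)*100 = (2.27/2.94)*100 = 77.2109%

77.2109 %


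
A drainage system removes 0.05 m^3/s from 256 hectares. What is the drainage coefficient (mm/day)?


DC = Q * 86400 / (A * 10000) * 1000
DC = 0.05 * 86400 / (256 * 10000) * 1000
DC = 4320000.0000 / 2560000

1.6875 mm/day


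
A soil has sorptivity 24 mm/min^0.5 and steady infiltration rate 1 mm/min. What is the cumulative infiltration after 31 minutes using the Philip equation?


F = S*sqrt(t) + A*t
F = 24*sqrt(31) + 1*31
F = 24*5.567764 + 31

164.6263 mm


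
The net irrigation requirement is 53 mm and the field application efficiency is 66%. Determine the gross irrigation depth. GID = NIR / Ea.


Ea = 66% = 0.66
GID = NIR / Ea = 53 / 0.66 = 80.3030 mm

80.3030 mm


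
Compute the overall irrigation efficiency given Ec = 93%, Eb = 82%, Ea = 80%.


Ec = 0.93, Eb = 0.82, Ea = 0.8
E = 0.93 * 0.82 * 0.8 * 100 = 61.0080%

61.0080 %


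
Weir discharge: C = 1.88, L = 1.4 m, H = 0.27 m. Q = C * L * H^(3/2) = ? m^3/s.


Q = C * L * H^(3/2) = 1.88 * 1.4 * 0.27^1.5 = 1.88 * 1.4 * 0.140296

0.3693 m^3/s


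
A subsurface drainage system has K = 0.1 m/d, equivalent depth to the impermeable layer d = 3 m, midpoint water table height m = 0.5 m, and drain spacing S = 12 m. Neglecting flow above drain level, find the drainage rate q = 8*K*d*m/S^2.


q = 8*K*d*m/S^2
q = 8*0.1*3*0.5/12^2
q = 1.2000 / 144

0.0083 m/d


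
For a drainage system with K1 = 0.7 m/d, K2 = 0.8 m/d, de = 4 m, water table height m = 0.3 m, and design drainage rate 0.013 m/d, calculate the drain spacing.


S^2 = 8*K2*de*m/q + 4*K1*m^2/q
S^2 = 8*0.8*4*0.3/0.013 + 4*0.7*0.3^2/0.013
S = sqrt(610.1538)

24.7013 m


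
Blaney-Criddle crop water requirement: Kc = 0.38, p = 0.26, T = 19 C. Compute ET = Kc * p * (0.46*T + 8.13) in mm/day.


ET = Kc * p * (0.46*T + 8.13)
ET = 0.38 * 0.26 * (0.46*19 + 8.13)
ET = 0.38 * 0.26 * 16.8700

1.6668 mm/day


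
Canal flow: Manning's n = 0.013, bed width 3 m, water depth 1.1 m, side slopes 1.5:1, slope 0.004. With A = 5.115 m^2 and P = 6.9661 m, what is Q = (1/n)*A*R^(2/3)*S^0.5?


R = A/P = 5.115/6.9661 = 0.734270
Q = (1/0.013) * 5.115 * 0.734270^(2/3) * 0.004^0.5

20.2536 m^3/s


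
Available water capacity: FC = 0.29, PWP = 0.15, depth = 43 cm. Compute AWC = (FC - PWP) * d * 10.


AWC = (FC - PWP) * d * 10
AWC = (0.29 - 0.15) * 43 * 10
AWC = 0.1400 * 43 * 10

60.2000 mm


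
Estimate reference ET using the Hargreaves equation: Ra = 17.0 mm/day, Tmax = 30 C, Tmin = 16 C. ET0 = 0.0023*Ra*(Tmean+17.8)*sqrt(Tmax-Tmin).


Tmean = (Tmax + Tmin)/2 = (30 + 16)/2 = 23.0
ET0 = 0.0023 * 17.0 * (23.0 + 17.8) * sqrt(30 - 16)
ET0 = 0.0023 * 17.0 * 40.8 * 3.741657

5.9690 mm/day


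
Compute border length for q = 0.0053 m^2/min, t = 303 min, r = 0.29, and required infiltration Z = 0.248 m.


L = q*t/((1+r)*Z)
L = 0.0053*303/((1+0.29)*0.248)
L = 1.6059/0.31992

5.0197 m


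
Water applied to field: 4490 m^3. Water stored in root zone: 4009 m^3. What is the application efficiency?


Ea = V_root / V_field * 100 = 4009 / 4490 * 100 = 89.2873%

89.2873 %


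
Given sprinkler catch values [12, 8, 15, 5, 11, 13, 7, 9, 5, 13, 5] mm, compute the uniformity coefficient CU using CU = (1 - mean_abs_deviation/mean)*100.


mean = 9.363636 mm
MAD = 3.123967 mm
CU = (1 - 3.123967/9.363636)*100

66.6372 %


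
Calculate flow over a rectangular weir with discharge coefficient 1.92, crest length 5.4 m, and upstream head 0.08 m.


Q = C * L * H^(3/2) = 1.92 * 5.4 * 0.08^1.5 = 1.92 * 5.4 * 0.022627

0.2346 m^3/s


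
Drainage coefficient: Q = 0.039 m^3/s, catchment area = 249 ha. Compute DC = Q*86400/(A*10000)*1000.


DC = Q * 86400 / (A * 10000) * 1000
DC = 0.039 * 86400 / (249 * 10000) * 1000
DC = 3369600.0000 / 2490000

1.3533 mm/day


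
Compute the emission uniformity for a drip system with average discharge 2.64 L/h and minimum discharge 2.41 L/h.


EU = (q_min/q_avg)*100 = (2.41/2.64)*100 = 91.2879%

91.2879 %


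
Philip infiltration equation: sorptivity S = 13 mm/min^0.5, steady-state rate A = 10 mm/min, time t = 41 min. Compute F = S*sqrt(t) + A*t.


F = S*sqrt(t) + A*t
F = 13*sqrt(41) + 10*41
F = 13*6.403124 + 410

493.2406 mm


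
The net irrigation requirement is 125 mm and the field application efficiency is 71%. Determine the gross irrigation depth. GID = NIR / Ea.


Ea = 71% = 0.71
GID = NIR / Ea = 125 / 0.71 = 176.0563 mm

176.0563 mm


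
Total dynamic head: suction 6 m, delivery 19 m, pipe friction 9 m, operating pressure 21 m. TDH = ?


TDH = Hs + Hd + hf + Hp = 6 + 19 + 9 + 21 = 55

55 m


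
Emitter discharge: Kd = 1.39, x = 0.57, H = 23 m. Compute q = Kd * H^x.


q = Kd * H^x = 1.39 * 23^0.57 = 1.39 * 5.972895

8.3023 L/h


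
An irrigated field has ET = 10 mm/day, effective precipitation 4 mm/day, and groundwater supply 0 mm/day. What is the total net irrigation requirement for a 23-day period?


Daily deficit = ET - Pe - GW = 10 - 4 - 0 = 6 mm/day
NIR = 6 * 23 = 138 mm

138.0000 mm


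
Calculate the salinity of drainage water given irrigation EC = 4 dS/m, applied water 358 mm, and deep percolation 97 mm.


EC_dw = EC_iw * D_iw / D_dw
EC_dw = 4 * 358 / 97
EC_dw = 1432 / 97

14.7629 dS/m


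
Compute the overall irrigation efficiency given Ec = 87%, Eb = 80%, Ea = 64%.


Ec = 0.87, Eb = 0.8, Ea = 0.64
E = 0.87 * 0.8 * 0.64 * 100 = 44.5440%

44.5440 %


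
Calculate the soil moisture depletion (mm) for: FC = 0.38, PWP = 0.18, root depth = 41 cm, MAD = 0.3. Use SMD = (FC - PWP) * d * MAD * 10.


SMD = (FC - PWP) * d * MAD * 10
SMD = (0.38 - 0.18) * 41 * 0.3 * 10
SMD = 0.2000 * 41 * 0.3 * 10

24.6000 mm


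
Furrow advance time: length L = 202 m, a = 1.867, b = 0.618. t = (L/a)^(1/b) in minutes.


t = (L/a)^(1/b)
t = (202/1.867)^(1/0.618)
t = 108.194965^(1/0.618)

1957.0286 min


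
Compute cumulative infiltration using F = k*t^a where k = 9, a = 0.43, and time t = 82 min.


F = k * t^a = 9 * 82^0.43
F = 9 * 6.651812

59.8663 mm


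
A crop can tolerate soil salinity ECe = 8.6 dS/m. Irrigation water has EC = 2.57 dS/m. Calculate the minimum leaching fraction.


LR = ECiw / (5*ECe - ECiw)
LR = 2.57 / (5*8.6 - 2.57)
LR = 2.57 / 40.4300

0.0636


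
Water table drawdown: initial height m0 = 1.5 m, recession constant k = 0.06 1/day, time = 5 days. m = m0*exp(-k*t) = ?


m = m0 * exp(-k*t)
m = 1.5 * exp(-0.06 * 5)
m = 1.5 * exp(-0.3000)

1.1112 m


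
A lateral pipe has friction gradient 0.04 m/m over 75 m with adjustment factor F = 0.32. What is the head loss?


hf = J * L * F = 0.04 * 75 * 0.32 = 0.9600 m

0.9600 m


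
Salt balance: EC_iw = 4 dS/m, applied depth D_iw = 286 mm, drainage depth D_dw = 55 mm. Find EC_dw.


EC_dw = EC_iw * D_iw / D_dw
EC_dw = 4 * 286 / 55
EC_dw = 1144 / 55

20.8000 dS/m


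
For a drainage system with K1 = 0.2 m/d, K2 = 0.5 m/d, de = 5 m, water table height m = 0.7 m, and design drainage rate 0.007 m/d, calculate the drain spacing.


S^2 = 8*K2*de*m/q + 4*K1*m^2/q
S^2 = 8*0.5*5*0.7/0.007 + 4*0.2*0.7^2/0.007
S = sqrt(2056.0000)

45.3431 m


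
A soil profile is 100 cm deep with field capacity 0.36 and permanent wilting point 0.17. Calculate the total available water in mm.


AWC = (FC - PWP) * d * 10
AWC = (0.36 - 0.17) * 100 * 10
AWC = 0.1900 * 100 * 10

190.0000 mm


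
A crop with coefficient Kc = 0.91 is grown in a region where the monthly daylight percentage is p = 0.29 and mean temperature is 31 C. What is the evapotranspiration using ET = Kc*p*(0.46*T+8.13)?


ET = Kc * p * (0.46*T + 8.13)
ET = 0.91 * 0.29 * (0.46*31 + 8.13)
ET = 0.91 * 0.29 * 22.3900

5.9087 mm/day


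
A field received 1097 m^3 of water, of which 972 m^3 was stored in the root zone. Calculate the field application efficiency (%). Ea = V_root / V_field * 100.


Ea = V_root / V_field * 100 = 972 / 1097 * 100 = 88.6053%

88.6053 %


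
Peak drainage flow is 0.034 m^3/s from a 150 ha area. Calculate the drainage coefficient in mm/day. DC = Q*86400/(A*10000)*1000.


DC = Q * 86400 / (A * 10000) * 1000
DC = 0.034 * 86400 / (150 * 10000) * 1000
DC = 2937600.0000 / 1500000

1.9584 mm/day


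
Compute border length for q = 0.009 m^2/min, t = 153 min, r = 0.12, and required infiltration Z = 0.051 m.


L = q*t/((1+r)*Z)
L = 0.009*153/((1+0.12)*0.051)
L = 1.377/0.05712

24.1071 m


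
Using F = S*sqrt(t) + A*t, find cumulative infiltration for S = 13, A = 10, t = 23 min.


F = S*sqrt(t) + A*t
F = 13*sqrt(23) + 10*23
F = 13*4.795832 + 230

292.3458 mm


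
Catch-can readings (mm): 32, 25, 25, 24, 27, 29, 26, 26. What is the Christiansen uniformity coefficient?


mean = 26.750000 mm
MAD = 1.937500 mm
CU = (1 - 1.937500/26.750000)*100

92.7570 %


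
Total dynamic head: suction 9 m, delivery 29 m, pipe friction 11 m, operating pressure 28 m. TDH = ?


TDH = Hs + Hd + hf + Hp = 9 + 29 + 11 + 28 = 77

77 m


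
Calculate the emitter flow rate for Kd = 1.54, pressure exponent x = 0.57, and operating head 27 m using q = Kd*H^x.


q = Kd * H^x = 1.54 * 27^0.57 = 1.54 * 6.544513

10.0786 L/h


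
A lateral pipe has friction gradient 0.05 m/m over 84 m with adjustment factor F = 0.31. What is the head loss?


hf = J * L * F = 0.05 * 84 * 0.31 = 1.3020 m

1.3020 m


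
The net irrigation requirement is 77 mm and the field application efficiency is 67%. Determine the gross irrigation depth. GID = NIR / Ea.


Ea = 67% = 0.67
GID = NIR / Ea = 77 / 0.67 = 114.9254 mm

114.9254 mm


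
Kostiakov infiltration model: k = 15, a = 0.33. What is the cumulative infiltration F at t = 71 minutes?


F = k * t^a = 15 * 71^0.33
F = 15 * 4.082397

61.2360 mm


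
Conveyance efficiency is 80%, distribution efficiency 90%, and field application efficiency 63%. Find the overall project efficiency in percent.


Ec = 0.8, Eb = 0.9, Ea = 0.63
E = 0.8 * 0.9 * 0.63 * 100 = 45.3600%

45.3600 %


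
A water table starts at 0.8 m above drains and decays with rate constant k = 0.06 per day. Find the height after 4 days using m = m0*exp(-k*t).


m = m0 * exp(-k*t)
m = 0.8 * exp(-0.06 * 4)
m = 0.8 * exp(-0.2400)

0.6293 m


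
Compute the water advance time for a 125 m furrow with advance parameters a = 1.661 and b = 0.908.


t = (L/a)^(1/b)
t = (125/1.661)^(1/0.908)
t = 75.255870^(1/0.908)

116.5935 min


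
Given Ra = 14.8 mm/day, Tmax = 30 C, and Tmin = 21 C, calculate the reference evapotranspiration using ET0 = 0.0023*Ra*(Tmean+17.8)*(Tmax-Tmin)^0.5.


Tmean = (Tmax + Tmin)/2 = (30 + 21)/2 = 25.5
ET0 = 0.0023 * 14.8 * (25.5 + 17.8) * sqrt(30 - 21)
ET0 = 0.0023 * 14.8 * 43.3 * 3.000000

4.4218 mm/day


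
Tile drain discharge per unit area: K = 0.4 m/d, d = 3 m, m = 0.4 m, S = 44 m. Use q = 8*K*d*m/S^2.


q = 8*K*d*m/S^2
q = 8*0.4*3*0.4/44^2
q = 3.8400 / 1936

0.0020 m/d


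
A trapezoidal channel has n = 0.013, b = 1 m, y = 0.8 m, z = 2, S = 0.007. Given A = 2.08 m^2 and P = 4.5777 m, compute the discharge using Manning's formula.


R = A/P = 2.08/4.5777 = 0.454377
Q = (1/0.013) * 2.08 * 0.454377^(2/3) * 0.007^0.5

7.9119 m^3/s


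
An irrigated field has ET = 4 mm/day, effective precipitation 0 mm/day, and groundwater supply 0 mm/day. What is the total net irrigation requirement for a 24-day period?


Daily deficit = ET - Pe - GW = 4 - 0 - 0 = 4 mm/day
NIR = 4 * 24 = 96 mm

96.0000 mm


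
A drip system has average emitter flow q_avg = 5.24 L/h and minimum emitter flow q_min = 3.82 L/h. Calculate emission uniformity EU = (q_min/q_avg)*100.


EU = (q_min/q_avg)*100 = (3.82/5.24)*100 = 72.9008%

72.9008 %


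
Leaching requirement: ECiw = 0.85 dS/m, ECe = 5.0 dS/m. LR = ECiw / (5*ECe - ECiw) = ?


LR = ECiw / (5*ECe - ECiw)
LR = 0.85 / (5*5.0 - 0.85)
LR = 0.85 / 24.1500

0.0352


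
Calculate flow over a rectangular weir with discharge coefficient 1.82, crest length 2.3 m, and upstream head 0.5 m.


Q = C * L * H^(3/2) = 1.82 * 2.3 * 0.5^1.5 = 1.82 * 2.3 * 0.353553

1.4800 m^3/s


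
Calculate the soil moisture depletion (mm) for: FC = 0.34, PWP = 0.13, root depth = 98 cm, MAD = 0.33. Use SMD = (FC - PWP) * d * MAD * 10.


SMD = (FC - PWP) * d * MAD * 10
SMD = (0.34 - 0.13) * 98 * 0.33 * 10
SMD = 0.2100 * 98 * 0.33 * 10

67.9140 mm


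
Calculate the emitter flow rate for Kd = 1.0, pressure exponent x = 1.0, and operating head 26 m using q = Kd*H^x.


q = Kd * H^x = 1.0 * 26^1.0 = 1.0 * 26.000000

26.0000 L/h


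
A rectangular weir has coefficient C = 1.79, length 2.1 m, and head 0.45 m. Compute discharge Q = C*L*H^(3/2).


Q = C * L * H^(3/2) = 1.79 * 2.1 * 0.45^1.5 = 1.79 * 2.1 * 0.301869

1.1347 m^3/s


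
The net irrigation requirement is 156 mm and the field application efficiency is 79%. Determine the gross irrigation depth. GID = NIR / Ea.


Ea = 79% = 0.79
GID = NIR / Ea = 156 / 0.79 = 197.4684 mm

197.4684 mm


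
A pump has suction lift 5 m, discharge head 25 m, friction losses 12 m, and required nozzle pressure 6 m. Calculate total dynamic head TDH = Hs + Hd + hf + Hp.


TDH = Hs + Hd + hf + Hp = 5 + 25 + 12 + 6 = 48

48 m


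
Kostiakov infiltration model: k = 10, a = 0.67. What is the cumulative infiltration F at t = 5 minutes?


F = k * t^a = 10 * 5^0.67
F = 10 * 2.939747

29.3975 mm


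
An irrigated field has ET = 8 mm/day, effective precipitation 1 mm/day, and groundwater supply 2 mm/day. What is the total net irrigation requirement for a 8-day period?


Daily deficit = ET - Pe - GW = 8 - 1 - 2 = 5 mm/day
NIR = 5 * 8 = 40 mm

40.0000 mm


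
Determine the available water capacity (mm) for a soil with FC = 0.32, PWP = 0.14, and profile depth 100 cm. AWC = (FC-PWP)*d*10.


AWC = (FC - PWP) * d * 10
AWC = (0.32 - 0.14) * 100 * 10
AWC = 0.1800 * 100 * 10

180.0000 mm


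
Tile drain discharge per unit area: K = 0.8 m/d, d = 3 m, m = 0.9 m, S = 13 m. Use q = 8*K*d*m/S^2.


q = 8*K*d*m/S^2
q = 8*0.8*3*0.9/13^2
q = 17.2800 / 169

0.1022 m/d


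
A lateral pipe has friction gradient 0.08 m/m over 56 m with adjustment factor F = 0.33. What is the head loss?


hf = J * L * F = 0.08 * 56 * 0.33 = 1.4784 m

1.4784 m


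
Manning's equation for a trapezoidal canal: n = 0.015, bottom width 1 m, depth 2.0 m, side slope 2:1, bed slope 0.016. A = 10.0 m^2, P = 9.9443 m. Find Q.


R = A/P = 10.0/9.9443 = 1.005601
Q = (1/0.015) * 10.0 * 1.005601^(2/3) * 0.016^0.5

84.6420 m^3/s


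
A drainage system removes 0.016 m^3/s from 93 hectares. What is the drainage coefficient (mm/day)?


DC = Q * 86400 / (A * 10000) * 1000
DC = 0.016 * 86400 / (93 * 10000) * 1000
DC = 1382400.0000 / 930000

1.4865 mm/day


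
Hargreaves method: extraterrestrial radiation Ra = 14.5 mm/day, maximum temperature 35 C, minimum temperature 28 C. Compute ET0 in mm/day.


Tmean = (Tmax + Tmin)/2 = (35 + 28)/2 = 31.5
ET0 = 0.0023 * 14.5 * (31.5 + 17.8) * sqrt(35 - 28)
ET0 = 0.0023 * 14.5 * 49.3 * 2.645751

4.3500 mm/day


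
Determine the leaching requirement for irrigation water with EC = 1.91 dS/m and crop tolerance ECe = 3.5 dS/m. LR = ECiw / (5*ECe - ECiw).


LR = ECiw / (5*ECe - ECiw)
LR = 1.91 / (5*3.5 - 1.91)
LR = 1.91 / 15.5900

0.1225


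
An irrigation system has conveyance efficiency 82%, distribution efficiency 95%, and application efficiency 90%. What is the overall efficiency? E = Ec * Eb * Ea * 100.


Ec = 0.82, Eb = 0.95, Ea = 0.9
E = 0.82 * 0.95 * 0.9 * 100 = 70.1100%

70.1100 %


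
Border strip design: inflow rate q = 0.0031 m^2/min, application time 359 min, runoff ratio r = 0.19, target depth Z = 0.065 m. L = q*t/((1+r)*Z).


L = q*t/((1+r)*Z)
L = 0.0031*359/((1+0.19)*0.065)
L = 1.1129/0.07735

14.3878 m


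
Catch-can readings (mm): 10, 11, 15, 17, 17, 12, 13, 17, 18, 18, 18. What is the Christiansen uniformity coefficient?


mean = 15.090909 mm
MAD = 2.628099 mm
CU = (1 - 2.628099/15.090909)*100

82.5849 %


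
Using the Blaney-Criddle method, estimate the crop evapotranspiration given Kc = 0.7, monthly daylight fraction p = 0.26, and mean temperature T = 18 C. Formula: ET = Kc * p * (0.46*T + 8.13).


ET = Kc * p * (0.46*T + 8.13)
ET = 0.7 * 0.26 * (0.46*18 + 8.13)
ET = 0.7 * 0.26 * 16.4100

2.9866 mm/day


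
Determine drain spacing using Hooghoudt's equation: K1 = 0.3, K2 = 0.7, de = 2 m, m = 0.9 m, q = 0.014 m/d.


S^2 = 8*K2*de*m/q + 4*K1*m^2/q
S^2 = 8*0.7*2*0.9/0.014 + 4*0.3*0.9^2/0.014
S = sqrt(789.4286)

28.0968 m


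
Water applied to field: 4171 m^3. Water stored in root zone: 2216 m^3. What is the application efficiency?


Ea = V_root / V_field * 100 = 2216 / 4171 * 100 = 53.1287%

53.1287 %


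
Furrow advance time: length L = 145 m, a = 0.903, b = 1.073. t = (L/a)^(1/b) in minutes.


t = (L/a)^(1/b)
t = (145/0.903)^(1/1.073)
t = 160.575858^(1/1.073)

113.6632 min


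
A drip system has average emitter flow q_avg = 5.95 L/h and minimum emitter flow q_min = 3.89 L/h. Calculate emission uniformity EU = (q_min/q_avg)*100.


EU = (q_min/q_avg)*100 = (3.89/5.95)*100 = 65.3782%

65.3782 %


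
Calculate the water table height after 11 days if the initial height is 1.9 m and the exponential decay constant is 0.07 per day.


m = m0 * exp(-k*t)
m = 1.9 * exp(-0.07 * 11)
m = 1.9 * exp(-0.7700)

0.8797 m


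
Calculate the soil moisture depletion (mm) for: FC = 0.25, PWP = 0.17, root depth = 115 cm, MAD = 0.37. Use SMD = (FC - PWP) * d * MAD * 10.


SMD = (FC - PWP) * d * MAD * 10
SMD = (0.25 - 0.17) * 115 * 0.37 * 10
SMD = 0.0800 * 115 * 0.37 * 10

34.0400 mm


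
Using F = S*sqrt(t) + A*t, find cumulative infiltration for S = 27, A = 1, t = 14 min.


F = S*sqrt(t) + A*t
F = 27*sqrt(14) + 1*14
F = 27*3.741657 + 14

115.0247 mm


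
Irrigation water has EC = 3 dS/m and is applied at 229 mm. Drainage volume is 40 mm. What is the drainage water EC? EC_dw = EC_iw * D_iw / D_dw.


EC_dw = EC_iw * D_iw / D_dw
EC_dw = 3 * 229 / 40
EC_dw = 687 / 40

17.1750 dS/m


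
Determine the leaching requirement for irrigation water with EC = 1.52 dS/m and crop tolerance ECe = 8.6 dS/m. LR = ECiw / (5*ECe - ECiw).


LR = ECiw / (5*ECe - ECiw)
LR = 1.52 / (5*8.6 - 1.52)
LR = 1.52 / 41.4800

0.0366


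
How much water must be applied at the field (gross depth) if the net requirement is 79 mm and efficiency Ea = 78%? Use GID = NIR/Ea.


Ea = 78% = 0.78
GID = NIR / Ea = 79 / 0.78 = 101.2821 mm

101.2821 mm


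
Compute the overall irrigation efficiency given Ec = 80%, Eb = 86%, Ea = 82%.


Ec = 0.8, Eb = 0.86, Ea = 0.82
E = 0.8 * 0.86 * 0.82 * 100 = 56.4160%

56.4160 %


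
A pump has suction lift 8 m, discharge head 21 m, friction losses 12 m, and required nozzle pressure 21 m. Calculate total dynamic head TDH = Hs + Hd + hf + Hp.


TDH = Hs + Hd + hf + Hp = 8 + 21 + 12 + 21 = 62

62 m


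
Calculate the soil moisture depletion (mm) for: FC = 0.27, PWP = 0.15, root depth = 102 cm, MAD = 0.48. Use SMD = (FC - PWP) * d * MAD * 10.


SMD = (FC - PWP) * d * MAD * 10
SMD = (0.27 - 0.15) * 102 * 0.48 * 10
SMD = 0.1200 * 102 * 0.48 * 10

58.7520 mm


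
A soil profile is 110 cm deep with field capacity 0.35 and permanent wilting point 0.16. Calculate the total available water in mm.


AWC = (FC - PWP) * d * 10
AWC = (0.35 - 0.16) * 110 * 10
AWC = 0.1900 * 110 * 10

209.0000 mm


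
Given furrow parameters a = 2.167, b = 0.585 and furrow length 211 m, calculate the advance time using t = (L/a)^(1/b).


t = (L/a)^(1/b)
t = (211/2.167)^(1/0.585)
t = 97.369635^(1/0.585)

2506.1935 min


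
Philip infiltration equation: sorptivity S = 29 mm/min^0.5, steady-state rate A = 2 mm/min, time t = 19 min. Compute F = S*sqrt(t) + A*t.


F = S*sqrt(t) + A*t
F = 29*sqrt(19) + 2*19
F = 29*4.358899 + 38

164.4081 mm


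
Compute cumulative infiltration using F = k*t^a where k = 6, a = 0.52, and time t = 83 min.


F = k * t^a = 6 * 83^0.52
F = 6 * 9.952235

59.7134 mm


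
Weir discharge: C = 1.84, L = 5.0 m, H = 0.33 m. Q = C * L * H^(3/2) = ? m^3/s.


Q = C * L * H^(3/2) = 1.84 * 5.0 * 0.33^1.5 = 1.84 * 5.0 * 0.189571

1.7441 m^3/s


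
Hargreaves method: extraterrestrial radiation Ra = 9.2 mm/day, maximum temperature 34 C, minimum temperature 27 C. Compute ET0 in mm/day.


Tmean = (Tmax + Tmin)/2 = (34 + 27)/2 = 30.5
ET0 = 0.0023 * 9.2 * (30.5 + 17.8) * sqrt(34 - 27)
ET0 = 0.0023 * 9.2 * 48.3 * 2.645751

2.7040 mm/day


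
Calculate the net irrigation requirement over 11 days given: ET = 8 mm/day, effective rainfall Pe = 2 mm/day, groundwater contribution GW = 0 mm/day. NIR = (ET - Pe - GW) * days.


Daily deficit = ET - Pe - GW = 8 - 2 - 0 = 6 mm/day
NIR = 6 * 11 = 66 mm

66.0000 mm


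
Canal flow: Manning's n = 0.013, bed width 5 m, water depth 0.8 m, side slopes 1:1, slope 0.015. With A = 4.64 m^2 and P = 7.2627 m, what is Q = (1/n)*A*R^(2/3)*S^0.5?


R = A/P = 4.64/7.2627 = 0.638881
Q = (1/0.013) * 4.64 * 0.638881^(2/3) * 0.015^0.5

32.4265 m^3/s


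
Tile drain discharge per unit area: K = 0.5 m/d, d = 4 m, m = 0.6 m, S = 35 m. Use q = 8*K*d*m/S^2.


q = 8*K*d*m/S^2
q = 8*0.5*4*0.6/35^2
q = 9.6000 / 1225

0.0078 m/d


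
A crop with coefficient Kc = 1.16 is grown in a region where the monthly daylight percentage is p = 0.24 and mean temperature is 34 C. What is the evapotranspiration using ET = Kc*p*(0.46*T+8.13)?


ET = Kc * p * (0.46*T + 8.13)
ET = 1.16 * 0.24 * (0.46*34 + 8.13)
ET = 1.16 * 0.24 * 23.7700

6.6176 mm/day


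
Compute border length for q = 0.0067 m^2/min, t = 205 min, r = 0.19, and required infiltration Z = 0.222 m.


L = q*t/((1+r)*Z)
L = 0.0067*205/((1+0.19)*0.222)
L = 1.3735/0.26418

5.1991 m


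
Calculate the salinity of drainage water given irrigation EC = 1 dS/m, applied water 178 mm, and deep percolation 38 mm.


EC_dw = EC_iw * D_iw / D_dw
EC_dw = 1 * 178 / 38
EC_dw = 178 / 38

4.6842 dS/m


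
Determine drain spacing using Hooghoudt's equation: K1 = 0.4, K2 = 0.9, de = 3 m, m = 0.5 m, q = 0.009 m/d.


S^2 = 8*K2*de*m/q + 4*K1*m^2/q
S^2 = 8*0.9*3*0.5/0.009 + 4*0.4*0.5^2/0.009
S = sqrt(1244.4444)

35.2767 m


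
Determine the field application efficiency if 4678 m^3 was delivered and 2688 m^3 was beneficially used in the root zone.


Ea = V_root / V_field * 100 = 2688 / 4678 * 100 = 57.4605%

57.4605 %


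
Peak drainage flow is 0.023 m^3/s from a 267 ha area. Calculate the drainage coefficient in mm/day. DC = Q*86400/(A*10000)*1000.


DC = Q * 86400 / (A * 10000) * 1000
DC = 0.023 * 86400 / (267 * 10000) * 1000
DC = 1987200.0000 / 2670000

0.7443 mm/day


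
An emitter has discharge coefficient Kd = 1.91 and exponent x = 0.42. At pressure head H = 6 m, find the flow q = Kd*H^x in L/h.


q = Kd * H^x = 1.91 * 6^0.42 = 1.91 * 2.122382

4.0537 L/h


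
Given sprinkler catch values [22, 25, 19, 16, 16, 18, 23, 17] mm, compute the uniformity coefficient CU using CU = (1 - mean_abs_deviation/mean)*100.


mean = 19.500000 mm
MAD = 2.875000 mm
CU = (1 - 2.875000/19.500000)*100

85.2564 %


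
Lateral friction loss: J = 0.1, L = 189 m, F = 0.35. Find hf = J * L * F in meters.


hf = J * L * F = 0.1 * 189 * 0.35 = 6.6150 m

6.6150 m


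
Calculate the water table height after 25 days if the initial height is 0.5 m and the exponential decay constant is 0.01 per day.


m = m0 * exp(-k*t)
m = 0.5 * exp(-0.01 * 25)
m = 0.5 * exp(-0.2500)

0.3894 m


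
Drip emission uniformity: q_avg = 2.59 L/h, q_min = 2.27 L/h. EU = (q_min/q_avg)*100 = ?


EU = (q_min/q_avg)*100 = (2.27/2.59)*100 = 87.6448%

87.6448 %


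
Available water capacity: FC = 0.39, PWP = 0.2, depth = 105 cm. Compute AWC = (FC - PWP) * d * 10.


AWC = (FC - PWP) * d * 10
AWC = (0.39 - 0.2) * 105 * 10
AWC = 0.1900 * 105 * 10

199.5000 mm


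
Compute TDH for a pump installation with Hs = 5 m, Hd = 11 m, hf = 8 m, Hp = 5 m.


TDH = Hs + Hd + hf + Hp = 5 + 11 + 8 + 5 = 29

29 m


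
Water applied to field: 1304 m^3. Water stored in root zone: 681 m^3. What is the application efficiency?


Ea = V_root / V_field * 100 = 681 / 1304 * 100 = 52.2239%

52.2239 %


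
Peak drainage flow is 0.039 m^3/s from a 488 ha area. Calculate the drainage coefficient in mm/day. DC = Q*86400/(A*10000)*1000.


DC = Q * 86400 / (A * 10000) * 1000
DC = 0.039 * 86400 / (488 * 10000) * 1000
DC = 3369600.0000 / 4880000

0.6905 mm/day


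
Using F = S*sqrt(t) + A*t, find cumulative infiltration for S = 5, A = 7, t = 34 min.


F = S*sqrt(t) + A*t
F = 5*sqrt(34) + 7*34
F = 5*5.830952 + 238

267.1548 mm


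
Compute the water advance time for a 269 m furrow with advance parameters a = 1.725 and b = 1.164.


t = (L/a)^(1/b)
t = (269/1.725)^(1/1.164)
t = 155.942029^(1/1.164)

76.5577 min
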